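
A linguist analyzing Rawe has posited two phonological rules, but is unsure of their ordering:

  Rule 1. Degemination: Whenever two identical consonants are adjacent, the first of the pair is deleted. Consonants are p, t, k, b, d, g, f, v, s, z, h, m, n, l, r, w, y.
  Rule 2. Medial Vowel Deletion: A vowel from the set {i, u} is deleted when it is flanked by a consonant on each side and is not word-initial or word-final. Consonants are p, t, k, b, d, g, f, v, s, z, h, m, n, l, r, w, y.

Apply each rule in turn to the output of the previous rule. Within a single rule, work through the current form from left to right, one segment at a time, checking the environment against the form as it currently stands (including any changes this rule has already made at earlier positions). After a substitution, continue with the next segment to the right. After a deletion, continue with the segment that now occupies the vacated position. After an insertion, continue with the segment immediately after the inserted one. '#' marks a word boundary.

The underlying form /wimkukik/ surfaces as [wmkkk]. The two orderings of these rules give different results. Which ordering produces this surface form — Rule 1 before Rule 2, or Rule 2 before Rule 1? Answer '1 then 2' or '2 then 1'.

1 then 2

Order 1 then 2:
  1 Degemination: no change — [wimkukik]
  2 Medial Vowel Deletion: [wimkukik] → [wmkkk]
  result: [wmkkk]
Order 2 then 1:
  2 Medial Vowel Deletion: [wimkukik] → [wmkkk]
  1 Degemination: [wmkkk] → [wmk]
  result: [wmk]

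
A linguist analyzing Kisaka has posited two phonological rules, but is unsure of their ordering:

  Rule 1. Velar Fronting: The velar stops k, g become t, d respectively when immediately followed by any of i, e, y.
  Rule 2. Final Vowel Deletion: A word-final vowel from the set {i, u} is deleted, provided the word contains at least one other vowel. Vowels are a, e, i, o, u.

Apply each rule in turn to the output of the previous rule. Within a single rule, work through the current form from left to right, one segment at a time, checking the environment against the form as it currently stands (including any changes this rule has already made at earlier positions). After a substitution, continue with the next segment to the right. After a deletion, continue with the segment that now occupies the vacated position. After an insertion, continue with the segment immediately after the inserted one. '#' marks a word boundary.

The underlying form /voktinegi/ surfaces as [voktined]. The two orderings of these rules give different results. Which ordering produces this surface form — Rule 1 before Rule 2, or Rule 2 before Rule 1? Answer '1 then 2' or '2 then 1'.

Order 1 then 2:
  1 Velar Fronting: [voktinegi] → [voktinedi]
  2 Final Vowel Deletion: [voktinedi] → [voktined]
  result: [voktined]
Order 2 then 1:
  2 Final Vowel Deletion: [voktinegi] → [voktineg]
  1 Velar Fronting: no change — [voktineg]
  result: [voktineg]

1 then 2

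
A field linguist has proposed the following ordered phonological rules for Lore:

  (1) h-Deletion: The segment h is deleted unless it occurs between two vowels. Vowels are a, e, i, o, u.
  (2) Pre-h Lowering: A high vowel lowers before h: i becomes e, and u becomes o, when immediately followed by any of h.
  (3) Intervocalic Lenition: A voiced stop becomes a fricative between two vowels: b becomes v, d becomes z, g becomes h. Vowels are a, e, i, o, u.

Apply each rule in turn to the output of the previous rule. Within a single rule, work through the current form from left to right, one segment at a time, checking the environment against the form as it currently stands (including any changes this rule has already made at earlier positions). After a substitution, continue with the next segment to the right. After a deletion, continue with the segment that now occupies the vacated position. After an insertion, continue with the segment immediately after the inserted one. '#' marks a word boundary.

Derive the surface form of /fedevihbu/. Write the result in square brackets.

(1) h-Deletion: [fedevihbu] → [fedevibu]
(2) Pre-h Lowering: no change — [fedevibu]
(3) Intervocalic Lenition: [fedevibu] → [fezevivu]

[fezevivu]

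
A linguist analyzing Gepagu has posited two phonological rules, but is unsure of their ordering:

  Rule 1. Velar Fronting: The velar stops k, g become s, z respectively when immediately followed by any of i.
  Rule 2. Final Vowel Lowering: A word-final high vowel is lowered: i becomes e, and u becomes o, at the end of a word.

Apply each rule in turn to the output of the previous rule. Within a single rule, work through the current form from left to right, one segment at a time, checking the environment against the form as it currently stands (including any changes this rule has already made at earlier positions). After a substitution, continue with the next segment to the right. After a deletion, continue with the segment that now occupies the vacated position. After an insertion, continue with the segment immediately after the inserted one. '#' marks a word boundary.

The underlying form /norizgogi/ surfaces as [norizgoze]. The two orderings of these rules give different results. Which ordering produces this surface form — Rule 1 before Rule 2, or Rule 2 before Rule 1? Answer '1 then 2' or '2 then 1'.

Order 1 then 2:
  1 Velar Fronting: [norizgogi] → [norizgozi]
  2 Final Vowel Lowering: [norizgozi] → [norizgoze]
  result: [norizgoze]
Order 2 then 1:
  2 Final Vowel Lowering: [norizgogi] → [norizgoge]
  1 Velar Fronting: no change — [norizgoge]
  result: [norizgoge]

1 then 2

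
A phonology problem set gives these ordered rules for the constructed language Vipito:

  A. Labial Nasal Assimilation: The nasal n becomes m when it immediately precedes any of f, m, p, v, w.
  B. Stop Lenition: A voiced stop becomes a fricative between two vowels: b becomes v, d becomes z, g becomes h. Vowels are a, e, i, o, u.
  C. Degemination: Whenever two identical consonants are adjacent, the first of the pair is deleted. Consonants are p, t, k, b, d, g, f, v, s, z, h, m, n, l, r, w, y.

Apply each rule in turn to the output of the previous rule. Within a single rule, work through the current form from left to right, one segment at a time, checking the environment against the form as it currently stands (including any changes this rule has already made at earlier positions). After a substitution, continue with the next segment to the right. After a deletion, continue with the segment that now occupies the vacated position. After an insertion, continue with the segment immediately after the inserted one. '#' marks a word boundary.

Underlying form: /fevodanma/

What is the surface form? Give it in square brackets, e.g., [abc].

A Labial Nasal Assimilation: [fevodanma] → [fevodamma]
B Stop Lenition: [fevodamma] → [fevozamma]
C Degemination: [fevozamma] → [fevozama]

[fevozama]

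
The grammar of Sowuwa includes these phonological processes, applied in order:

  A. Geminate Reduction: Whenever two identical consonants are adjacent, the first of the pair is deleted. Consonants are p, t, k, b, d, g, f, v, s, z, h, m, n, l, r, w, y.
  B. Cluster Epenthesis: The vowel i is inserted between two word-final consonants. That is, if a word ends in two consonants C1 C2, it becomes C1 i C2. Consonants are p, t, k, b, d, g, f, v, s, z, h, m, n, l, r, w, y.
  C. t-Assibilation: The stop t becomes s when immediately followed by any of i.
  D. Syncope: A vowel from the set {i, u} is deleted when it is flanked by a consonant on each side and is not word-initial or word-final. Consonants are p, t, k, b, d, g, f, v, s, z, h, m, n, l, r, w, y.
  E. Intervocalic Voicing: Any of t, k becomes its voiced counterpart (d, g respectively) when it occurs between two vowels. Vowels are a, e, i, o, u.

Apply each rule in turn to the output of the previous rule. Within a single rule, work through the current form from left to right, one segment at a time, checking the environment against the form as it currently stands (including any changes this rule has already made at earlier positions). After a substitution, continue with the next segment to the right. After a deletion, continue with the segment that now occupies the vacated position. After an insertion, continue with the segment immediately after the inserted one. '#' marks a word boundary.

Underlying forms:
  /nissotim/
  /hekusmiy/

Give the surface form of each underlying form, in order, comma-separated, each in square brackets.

/nissotim/:
  A Geminate Reduction: [nissotim] → [nisotim]
  B Cluster Epenthesis: no change — [nisotim]
  C t-Assibilation: [nisotim] → [nisosim]
  D Syncope: [nisosim] → [nsosm]
  E Intervocalic Voicing: no change — [nsosm]
/hekusmiy/:
  A Geminate Reduction: no change — [hekusmiy]
  B Cluster Epenthesis: no change — [hekusmiy]
  C t-Assibilation: no change — [hekusmiy]
  D Syncope: [hekusmiy] → [heksmy]
  E Intervocalic Voicing: no change — [heksmy]

[nsosm], [heksmy]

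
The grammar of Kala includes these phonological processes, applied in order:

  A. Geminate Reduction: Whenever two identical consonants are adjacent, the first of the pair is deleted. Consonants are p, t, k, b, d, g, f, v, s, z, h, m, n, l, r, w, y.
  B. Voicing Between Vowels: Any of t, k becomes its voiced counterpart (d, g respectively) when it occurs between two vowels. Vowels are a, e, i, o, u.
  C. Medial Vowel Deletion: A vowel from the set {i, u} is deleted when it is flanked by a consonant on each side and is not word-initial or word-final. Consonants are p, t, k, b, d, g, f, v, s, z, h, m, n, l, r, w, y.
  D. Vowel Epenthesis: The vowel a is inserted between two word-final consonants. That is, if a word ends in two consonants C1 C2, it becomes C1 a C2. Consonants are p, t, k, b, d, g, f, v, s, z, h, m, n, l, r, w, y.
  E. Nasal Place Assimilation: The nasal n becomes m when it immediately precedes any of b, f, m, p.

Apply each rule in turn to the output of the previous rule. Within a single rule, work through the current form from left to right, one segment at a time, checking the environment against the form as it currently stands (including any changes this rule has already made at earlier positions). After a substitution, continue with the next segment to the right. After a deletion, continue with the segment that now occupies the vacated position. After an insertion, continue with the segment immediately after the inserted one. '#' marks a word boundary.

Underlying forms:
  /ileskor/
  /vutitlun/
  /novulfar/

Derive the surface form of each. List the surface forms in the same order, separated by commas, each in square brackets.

/ileskor/:
  A Geminate Reduction: no change — [ileskor]
  B Voicing Between Vowels: no change — [ileskor]
  C Medial Vowel Deletion: no change — [ileskor]
  D Vowel Epenthesis: no change — [ileskor]
  E Nasal Place Assimilation: no change — [ileskor]
/vutitlun/:
  A Geminate Reduction: no change — [vutitlun]
  B Voicing Between Vowels: [vutitlun] → [vuditlun]
  C Medial Vowel Deletion: [vuditlun] → [vdtln]
  D Vowel Epenthesis: [vdtln] → [vdtlan]
  E Nasal Place Assimilation: no change — [vdtlan]
/novulfar/:
  A Geminate Reduction: no change — [novulfar]
  B Voicing Between Vowels: no change — [novulfar]
  C Medial Vowel Deletion: [novulfar] → [novlfar]
  D Vowel Epenthesis: no change — [novlfar]
  E Nasal Place Assimilation: no change — [novlfar]

[ileskor], [vdtlan], [novlfar]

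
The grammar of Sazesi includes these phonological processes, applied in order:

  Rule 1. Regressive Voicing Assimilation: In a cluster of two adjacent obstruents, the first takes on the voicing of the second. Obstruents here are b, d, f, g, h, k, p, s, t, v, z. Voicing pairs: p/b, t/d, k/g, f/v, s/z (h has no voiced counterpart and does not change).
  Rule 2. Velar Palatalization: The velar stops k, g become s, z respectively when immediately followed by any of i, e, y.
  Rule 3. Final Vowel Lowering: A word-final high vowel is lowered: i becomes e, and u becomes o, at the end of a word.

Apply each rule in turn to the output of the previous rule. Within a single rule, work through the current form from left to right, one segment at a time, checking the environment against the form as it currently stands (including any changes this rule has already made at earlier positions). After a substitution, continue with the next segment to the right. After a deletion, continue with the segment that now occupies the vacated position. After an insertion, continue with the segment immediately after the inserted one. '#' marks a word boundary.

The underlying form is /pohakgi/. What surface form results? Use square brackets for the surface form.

[pohagze]

Rule 1 Regressive Voicing Assimilation: [pohakgi] → [pohaggi]
Rule 2 Velar Palatalization: [pohaggi] → [pohagzi]
Rule 3 Final Vowel Lowering: [pohagzi] → [pohagze]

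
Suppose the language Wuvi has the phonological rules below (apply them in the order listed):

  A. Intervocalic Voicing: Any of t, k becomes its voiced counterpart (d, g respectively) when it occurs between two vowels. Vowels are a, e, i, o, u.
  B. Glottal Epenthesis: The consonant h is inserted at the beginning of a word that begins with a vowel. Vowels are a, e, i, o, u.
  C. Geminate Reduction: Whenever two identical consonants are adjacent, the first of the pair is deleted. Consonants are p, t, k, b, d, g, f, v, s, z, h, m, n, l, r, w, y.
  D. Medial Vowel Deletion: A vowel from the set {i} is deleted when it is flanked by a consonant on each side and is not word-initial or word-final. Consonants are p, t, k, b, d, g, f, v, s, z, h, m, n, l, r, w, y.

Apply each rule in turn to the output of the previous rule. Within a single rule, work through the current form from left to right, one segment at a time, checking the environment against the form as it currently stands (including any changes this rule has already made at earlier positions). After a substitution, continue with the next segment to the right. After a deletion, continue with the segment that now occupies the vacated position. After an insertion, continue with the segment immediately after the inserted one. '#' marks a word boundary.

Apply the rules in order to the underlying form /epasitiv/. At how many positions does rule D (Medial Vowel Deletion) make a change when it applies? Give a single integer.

2

A Intervocalic Voicing: [epasitiv] → [epasidiv]
B Glottal Epenthesis: [epasidiv] → [hepasidiv]
C Geminate Reduction: no change — [hepasidiv]
D Medial Vowel Deletion: [hepasidiv] → [hepasdv]
Rule D changed 2 position(s).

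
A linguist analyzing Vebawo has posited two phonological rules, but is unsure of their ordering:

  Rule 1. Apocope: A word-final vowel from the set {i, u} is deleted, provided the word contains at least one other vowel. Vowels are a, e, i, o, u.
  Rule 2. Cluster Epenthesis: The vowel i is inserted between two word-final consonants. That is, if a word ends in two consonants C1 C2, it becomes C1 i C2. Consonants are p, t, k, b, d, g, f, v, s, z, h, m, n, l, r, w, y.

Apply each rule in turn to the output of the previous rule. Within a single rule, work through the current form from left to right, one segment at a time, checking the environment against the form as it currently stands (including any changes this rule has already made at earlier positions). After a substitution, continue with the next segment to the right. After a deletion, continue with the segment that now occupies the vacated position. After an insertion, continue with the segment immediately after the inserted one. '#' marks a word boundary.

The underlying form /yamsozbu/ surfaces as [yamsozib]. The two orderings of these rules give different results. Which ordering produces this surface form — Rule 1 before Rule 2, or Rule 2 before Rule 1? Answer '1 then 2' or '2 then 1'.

1 then 2

Order 1 then 2:
  1 Apocope: [yamsozbu] → [yamsozb]
  2 Cluster Epenthesis: [yamsozb] → [yamsozib]
  result: [yamsozib]
Order 2 then 1:
  2 Cluster Epenthesis: no change — [yamsozbu]
  1 Apocope: [yamsozbu] → [yamsozb]
  result: [yamsozb]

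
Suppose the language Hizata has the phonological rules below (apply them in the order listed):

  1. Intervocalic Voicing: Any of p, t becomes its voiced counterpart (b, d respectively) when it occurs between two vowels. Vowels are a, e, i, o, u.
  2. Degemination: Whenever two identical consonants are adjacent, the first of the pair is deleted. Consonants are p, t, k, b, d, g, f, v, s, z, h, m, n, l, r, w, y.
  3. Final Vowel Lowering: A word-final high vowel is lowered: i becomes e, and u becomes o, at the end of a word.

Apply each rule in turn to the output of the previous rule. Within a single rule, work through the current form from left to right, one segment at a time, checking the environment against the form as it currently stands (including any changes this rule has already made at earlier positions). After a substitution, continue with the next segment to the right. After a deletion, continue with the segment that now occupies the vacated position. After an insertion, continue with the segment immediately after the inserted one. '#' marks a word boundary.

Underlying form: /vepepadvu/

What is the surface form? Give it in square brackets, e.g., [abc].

[vebebadvo]

1 Intervocalic Voicing: [vepepadvu] → [vebebadvu]
2 Degemination: no change — [vebebadvu]
3 Final Vowel Lowering: [vebebadvu] → [vebebadvo]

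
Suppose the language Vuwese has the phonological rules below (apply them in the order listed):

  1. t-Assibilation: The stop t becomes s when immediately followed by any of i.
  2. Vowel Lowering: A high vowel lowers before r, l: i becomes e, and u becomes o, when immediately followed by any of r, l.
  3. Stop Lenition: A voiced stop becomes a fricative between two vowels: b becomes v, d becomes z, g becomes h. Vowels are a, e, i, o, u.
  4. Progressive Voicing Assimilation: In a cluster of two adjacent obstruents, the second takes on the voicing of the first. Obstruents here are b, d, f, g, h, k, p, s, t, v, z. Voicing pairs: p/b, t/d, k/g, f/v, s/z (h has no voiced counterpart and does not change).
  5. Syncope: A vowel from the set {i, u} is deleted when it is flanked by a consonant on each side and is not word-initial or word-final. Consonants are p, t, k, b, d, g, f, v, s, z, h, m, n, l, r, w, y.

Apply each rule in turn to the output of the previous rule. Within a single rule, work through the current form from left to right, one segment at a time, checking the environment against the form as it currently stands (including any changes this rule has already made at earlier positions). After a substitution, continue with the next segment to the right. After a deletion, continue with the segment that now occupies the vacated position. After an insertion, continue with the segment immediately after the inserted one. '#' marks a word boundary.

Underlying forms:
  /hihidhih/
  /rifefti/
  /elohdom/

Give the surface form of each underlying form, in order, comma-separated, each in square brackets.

[hhdhh], [rfefsi], [elohtom]

/hihidhih/:
  1 t-Assibilation: no change — [hihidhih]
  2 Vowel Lowering: no change — [hihidhih]
  3 Stop Lenition: no change — [hihidhih]
  4 Progressive Voicing Assimilation: no change — [hihidhih]
  5 Syncope: [hihidhih] → [hhdhh]
/rifefti/:
  1 t-Assibilation: [rifefti] → [rifefsi]
  2 Vowel Lowering: no change — [rifefsi]
  3 Stop Lenition: no change — [rifefsi]
  4 Progressive Voicing Assimilation: no change — [rifefsi]
  5 Syncope: [rifefsi] → [rfefsi]
/elohdom/:
  1 t-Assibilation: no change — [elohdom]
  2 Vowel Lowering: no change — [elohdom]
  3 Stop Lenition: no change — [elohdom]
  4 Progressive Voicing Assimilation: [elohdom] → [elohtom]
  5 Syncope: no change — [elohtom]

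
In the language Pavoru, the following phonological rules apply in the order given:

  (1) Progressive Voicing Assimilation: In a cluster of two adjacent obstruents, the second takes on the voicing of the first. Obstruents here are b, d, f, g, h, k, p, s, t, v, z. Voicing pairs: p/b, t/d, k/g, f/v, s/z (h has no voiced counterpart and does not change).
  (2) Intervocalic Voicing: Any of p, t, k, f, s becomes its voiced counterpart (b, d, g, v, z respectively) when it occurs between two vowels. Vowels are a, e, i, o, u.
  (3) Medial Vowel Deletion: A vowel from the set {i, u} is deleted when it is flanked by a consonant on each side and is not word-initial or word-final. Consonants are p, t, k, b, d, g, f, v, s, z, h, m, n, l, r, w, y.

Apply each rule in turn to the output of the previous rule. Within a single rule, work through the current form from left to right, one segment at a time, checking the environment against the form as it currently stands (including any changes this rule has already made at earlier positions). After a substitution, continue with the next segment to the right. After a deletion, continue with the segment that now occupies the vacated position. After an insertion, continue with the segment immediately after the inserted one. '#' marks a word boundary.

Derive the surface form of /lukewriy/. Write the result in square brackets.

[lgewry]

(1) Progressive Voicing Assimilation: no change — [lukewriy]
(2) Intervocalic Voicing: [lukewriy] → [lugewriy]
(3) Medial Vowel Deletion: [lugewriy] → [lgewry]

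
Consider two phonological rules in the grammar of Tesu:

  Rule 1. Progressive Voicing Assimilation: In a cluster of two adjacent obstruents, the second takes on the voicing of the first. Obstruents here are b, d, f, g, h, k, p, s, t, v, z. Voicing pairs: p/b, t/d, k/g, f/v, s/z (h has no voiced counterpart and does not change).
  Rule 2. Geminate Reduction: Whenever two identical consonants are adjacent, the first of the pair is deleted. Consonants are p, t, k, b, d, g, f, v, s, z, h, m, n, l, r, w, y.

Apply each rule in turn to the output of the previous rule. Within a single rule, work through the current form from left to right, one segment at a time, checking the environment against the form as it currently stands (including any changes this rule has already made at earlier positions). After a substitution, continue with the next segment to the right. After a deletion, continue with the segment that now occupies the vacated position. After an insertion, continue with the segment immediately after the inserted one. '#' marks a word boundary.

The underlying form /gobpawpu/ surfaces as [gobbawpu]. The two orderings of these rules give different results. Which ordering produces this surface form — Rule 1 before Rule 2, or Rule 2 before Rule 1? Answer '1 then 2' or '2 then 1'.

2 then 1

Order 1 then 2:
  1 Progressive Voicing Assimilation: [gobpawpu] → [gobbawpu]
  2 Geminate Reduction: [gobbawpu] → [gobawpu]
  result: [gobawpu]
Order 2 then 1:
  2 Geminate Reduction: no change — [gobpawpu]
  1 Progressive Voicing Assimilation: [gobpawpu] → [gobbawpu]
  result: [gobbawpu]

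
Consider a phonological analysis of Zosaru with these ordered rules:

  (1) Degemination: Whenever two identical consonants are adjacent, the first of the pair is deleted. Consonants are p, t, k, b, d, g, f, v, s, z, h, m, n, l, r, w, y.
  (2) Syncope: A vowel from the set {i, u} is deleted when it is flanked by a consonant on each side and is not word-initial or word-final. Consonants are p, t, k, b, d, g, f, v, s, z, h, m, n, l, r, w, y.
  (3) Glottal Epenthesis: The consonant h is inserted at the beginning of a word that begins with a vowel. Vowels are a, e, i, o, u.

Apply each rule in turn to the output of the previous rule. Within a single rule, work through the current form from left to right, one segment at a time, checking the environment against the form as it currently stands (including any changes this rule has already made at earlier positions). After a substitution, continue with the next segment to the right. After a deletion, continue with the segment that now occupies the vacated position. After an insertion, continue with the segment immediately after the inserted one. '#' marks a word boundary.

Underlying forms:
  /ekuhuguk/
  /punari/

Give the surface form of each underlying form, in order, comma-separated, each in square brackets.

[hekhgk], [pnari]

/ekuhuguk/:
  (1) Degemination: no change — [ekuhuguk]
  (2) Syncope: [ekuhuguk] → [ekhgk]
  (3) Glottal Epenthesis: [ekhgk] → [hekhgk]
/punari/:
  (1) Degemination: no change — [punari]
  (2) Syncope: [punari] → [pnari]
  (3) Glottal Epenthesis: no change — [pnari]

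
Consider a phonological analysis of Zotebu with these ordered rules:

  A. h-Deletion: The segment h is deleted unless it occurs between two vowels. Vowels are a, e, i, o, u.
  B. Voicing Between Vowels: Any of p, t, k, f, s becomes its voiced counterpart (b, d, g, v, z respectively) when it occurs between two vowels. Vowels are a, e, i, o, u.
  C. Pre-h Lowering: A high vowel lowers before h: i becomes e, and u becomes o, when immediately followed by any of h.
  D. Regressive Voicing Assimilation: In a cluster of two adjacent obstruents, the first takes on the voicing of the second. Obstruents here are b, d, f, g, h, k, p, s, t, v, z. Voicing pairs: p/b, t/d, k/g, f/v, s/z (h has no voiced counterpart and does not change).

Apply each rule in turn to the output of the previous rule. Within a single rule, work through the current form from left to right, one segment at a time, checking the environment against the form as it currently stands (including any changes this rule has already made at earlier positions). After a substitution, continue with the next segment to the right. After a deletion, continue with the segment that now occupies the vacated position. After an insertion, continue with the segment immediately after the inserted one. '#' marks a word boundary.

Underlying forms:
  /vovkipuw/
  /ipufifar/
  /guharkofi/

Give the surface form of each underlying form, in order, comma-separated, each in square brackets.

/vovkipuw/:
  A h-Deletion: no change — [vovkipuw]
  B Voicing Between Vowels: [vovkipuw] → [vovkibuw]
  C Pre-h Lowering: no change — [vovkibuw]
  D Regressive Voicing Assimilation: [vovkibuw] → [vofkibuw]
/ipufifar/:
  A h-Deletion: no change — [ipufifar]
  B Voicing Between Vowels: [ipufifar] → [ibuvivar]
  C Pre-h Lowering: no change — [ibuvivar]
  D Regressive Voicing Assimilation: no change — [ibuvivar]
/guharkofi/:
  A h-Deletion: no change — [guharkofi]
  B Voicing Between Vowels: [guharkofi] → [guharkovi]
  C Pre-h Lowering: [guharkovi] → [goharkovi]
  D Regressive Voicing Assimilation: no change — [goharkovi]

[vofkibuw], [ibuvivar], [goharkovi]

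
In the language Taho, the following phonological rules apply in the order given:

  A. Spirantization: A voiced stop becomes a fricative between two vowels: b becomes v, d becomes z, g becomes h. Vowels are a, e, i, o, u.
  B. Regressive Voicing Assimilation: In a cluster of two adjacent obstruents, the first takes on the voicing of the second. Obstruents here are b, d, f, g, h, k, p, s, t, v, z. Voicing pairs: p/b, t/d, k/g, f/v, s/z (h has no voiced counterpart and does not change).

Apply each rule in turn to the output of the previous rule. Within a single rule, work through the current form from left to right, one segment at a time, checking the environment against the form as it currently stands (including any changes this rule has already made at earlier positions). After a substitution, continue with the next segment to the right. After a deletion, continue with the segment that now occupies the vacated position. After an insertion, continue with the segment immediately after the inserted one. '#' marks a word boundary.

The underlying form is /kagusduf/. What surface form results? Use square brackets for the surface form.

[kahuzduf]

A Spirantization: [kagusduf] → [kahusduf]
B Regressive Voicing Assimilation: [kahusduf] → [kahuzduf]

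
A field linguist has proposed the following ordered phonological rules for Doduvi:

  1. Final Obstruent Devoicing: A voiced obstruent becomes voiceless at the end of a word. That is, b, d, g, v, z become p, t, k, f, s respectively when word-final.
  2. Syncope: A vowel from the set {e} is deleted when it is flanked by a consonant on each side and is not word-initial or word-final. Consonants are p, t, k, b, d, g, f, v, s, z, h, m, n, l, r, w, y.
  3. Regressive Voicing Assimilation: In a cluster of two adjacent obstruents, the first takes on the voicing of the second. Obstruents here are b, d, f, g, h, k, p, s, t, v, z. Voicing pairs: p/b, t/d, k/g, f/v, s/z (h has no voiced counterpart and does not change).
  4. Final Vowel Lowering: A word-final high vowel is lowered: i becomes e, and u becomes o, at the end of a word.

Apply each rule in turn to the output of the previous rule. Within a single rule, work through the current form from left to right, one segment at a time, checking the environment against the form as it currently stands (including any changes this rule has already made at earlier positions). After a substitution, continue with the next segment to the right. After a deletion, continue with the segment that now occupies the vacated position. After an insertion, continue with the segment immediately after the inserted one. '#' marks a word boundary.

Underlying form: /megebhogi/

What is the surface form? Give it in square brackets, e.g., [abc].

1 Final Obstruent Devoicing: no change — [megebhogi]
2 Syncope: [megebhogi] → [mgbhogi]
3 Regressive Voicing Assimilation: [mgbhogi] → [mgphogi]
4 Final Vowel Lowering: [mgphogi] → [mgphoge]

[mgphoge]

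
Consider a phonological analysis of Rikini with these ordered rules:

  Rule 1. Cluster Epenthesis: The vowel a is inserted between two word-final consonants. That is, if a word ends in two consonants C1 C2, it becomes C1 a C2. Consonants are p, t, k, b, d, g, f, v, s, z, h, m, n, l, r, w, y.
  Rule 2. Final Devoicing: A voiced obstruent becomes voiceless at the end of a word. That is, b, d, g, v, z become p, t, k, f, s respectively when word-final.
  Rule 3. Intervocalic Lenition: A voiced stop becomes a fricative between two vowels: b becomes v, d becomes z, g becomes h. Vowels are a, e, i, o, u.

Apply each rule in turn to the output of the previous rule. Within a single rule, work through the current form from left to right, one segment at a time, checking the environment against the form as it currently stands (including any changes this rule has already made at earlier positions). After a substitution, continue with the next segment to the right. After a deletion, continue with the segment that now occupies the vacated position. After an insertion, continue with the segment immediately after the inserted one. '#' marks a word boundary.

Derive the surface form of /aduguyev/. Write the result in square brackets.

[azuhuyef]

Rule 1 Cluster Epenthesis: no change — [aduguyev]
Rule 2 Final Devoicing: [aduguyev] → [aduguyef]
Rule 3 Intervocalic Lenition: [aduguyef] → [azuhuyef]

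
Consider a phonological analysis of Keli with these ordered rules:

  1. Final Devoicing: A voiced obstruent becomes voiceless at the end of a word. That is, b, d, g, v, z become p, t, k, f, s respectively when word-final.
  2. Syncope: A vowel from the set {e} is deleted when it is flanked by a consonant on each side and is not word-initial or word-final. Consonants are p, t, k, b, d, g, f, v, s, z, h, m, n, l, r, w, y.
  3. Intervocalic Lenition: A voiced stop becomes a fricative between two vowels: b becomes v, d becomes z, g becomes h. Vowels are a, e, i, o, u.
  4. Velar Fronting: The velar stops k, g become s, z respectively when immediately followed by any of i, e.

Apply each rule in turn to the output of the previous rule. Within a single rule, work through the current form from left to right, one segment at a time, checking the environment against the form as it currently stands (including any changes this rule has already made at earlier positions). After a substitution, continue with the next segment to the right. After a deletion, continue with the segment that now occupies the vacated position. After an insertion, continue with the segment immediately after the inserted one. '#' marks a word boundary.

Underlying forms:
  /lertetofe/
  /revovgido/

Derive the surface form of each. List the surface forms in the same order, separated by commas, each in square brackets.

[lrttofe], [rvovzizo]

/lertetofe/:
  1 Final Devoicing: no change — [lertetofe]
  2 Syncope: [lertetofe] → [lrttofe]
  3 Intervocalic Lenition: no change — [lrttofe]
  4 Velar Fronting: no change — [lrttofe]
/revovgido/:
  1 Final Devoicing: no change — [revovgido]
  2 Syncope: [revovgido] → [rvovgido]
  3 Intervocalic Lenition: [rvovgido] → [rvovgizo]
  4 Velar Fronting: [rvovgizo] → [rvovzizo]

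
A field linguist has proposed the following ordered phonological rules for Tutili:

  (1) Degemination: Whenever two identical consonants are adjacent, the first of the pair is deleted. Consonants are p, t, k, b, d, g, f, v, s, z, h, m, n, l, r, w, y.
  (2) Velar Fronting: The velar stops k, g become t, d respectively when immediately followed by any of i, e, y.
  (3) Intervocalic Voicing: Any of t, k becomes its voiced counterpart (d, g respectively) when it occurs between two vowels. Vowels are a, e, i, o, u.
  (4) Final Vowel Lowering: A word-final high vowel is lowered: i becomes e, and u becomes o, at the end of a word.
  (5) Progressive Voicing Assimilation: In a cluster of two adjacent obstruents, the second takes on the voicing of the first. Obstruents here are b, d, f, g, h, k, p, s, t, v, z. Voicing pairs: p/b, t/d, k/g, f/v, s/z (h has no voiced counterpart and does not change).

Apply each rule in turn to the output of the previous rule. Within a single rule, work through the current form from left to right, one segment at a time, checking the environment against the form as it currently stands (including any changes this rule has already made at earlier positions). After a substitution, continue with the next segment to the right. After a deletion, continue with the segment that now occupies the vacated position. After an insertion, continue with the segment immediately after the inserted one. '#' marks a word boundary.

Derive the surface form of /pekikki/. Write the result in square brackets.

[pedide]

(1) Degemination: [pekikki] → [pekiki]
(2) Velar Fronting: [pekiki] → [petiti]
(3) Intervocalic Voicing: [petiti] → [pedidi]
(4) Final Vowel Lowering: [pedidi] → [pedide]
(5) Progressive Voicing Assimilation: no change — [pedide]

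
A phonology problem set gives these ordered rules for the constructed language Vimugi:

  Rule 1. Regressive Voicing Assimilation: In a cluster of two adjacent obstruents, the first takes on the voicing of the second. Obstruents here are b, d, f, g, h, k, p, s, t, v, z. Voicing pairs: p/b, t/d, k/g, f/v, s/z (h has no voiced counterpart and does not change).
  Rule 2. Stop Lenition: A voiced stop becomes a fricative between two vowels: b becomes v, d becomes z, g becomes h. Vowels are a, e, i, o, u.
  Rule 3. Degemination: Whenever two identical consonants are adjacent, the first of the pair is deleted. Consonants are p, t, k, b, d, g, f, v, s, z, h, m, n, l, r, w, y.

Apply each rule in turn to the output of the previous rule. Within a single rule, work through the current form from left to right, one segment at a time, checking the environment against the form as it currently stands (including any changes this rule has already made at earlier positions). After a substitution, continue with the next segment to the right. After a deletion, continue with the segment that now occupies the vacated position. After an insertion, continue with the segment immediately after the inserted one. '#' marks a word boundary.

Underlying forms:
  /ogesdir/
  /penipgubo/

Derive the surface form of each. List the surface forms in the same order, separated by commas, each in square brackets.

/ogesdir/:
  Rule 1 Regressive Voicing Assimilation: [ogesdir] → [ogezdir]
  Rule 2 Stop Lenition: [ogezdir] → [ohezdir]
  Rule 3 Degemination: no change — [ohezdir]
/penipgubo/:
  Rule 1 Regressive Voicing Assimilation: [penipgubo] → [penibgubo]
  Rule 2 Stop Lenition: [penibgubo] → [penibguvo]
  Rule 3 Degemination: no change — [penibguvo]

[ohezdir], [penibguvo]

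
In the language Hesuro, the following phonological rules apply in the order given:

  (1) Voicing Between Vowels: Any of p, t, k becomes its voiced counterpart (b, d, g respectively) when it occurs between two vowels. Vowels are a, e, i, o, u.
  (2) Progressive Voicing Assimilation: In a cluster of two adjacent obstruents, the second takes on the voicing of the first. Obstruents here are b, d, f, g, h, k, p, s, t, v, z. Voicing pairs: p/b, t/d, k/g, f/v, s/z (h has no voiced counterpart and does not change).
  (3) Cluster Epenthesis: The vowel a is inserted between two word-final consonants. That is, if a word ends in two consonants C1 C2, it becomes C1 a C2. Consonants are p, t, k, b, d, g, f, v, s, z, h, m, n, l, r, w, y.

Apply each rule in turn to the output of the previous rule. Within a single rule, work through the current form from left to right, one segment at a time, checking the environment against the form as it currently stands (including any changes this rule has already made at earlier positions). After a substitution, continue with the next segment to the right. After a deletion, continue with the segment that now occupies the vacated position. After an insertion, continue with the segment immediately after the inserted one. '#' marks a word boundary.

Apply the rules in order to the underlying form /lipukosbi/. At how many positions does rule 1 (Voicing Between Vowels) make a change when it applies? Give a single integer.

2

(1) Voicing Between Vowels: [lipukosbi] → [libugosbi]
(2) Progressive Voicing Assimilation: [libugosbi] → [libugospi]
(3) Cluster Epenthesis: no change — [libugospi]
Rule 1 changed 2 position(s).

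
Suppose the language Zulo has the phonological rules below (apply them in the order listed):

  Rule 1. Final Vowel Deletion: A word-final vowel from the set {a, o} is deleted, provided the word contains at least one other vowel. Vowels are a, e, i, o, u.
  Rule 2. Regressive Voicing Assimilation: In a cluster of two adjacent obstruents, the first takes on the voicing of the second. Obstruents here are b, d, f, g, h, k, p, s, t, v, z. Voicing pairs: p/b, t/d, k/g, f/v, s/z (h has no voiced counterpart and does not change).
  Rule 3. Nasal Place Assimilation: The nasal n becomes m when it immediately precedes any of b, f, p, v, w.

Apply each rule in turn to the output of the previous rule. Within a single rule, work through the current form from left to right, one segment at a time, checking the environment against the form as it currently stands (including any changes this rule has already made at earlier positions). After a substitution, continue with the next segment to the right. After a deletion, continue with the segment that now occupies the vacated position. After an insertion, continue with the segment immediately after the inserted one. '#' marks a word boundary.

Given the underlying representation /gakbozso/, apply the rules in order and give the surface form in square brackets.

Rule 1 Final Vowel Deletion: [gakbozso] → [gakbozs]
Rule 2 Regressive Voicing Assimilation: [gakbozs] → [gagboss]
Rule 3 Nasal Place Assimilation: no change — [gagboss]

[gagboss]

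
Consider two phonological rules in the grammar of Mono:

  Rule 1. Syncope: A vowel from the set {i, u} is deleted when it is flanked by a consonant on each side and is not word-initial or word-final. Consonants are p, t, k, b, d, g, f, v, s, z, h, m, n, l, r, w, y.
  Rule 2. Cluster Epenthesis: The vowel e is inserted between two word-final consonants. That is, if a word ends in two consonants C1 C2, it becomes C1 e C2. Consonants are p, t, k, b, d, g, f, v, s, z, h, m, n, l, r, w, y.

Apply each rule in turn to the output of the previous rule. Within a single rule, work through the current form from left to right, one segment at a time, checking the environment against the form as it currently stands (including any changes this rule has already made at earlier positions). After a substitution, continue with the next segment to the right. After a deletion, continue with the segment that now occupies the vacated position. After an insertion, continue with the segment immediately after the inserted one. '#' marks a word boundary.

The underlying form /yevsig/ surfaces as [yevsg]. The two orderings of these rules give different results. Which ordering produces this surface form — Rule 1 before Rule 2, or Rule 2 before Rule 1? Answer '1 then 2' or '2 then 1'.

2 then 1

Order 1 then 2:
  1 Syncope: [yevsig] → [yevsg]
  2 Cluster Epenthesis: [yevsg] → [yevseg]
  result: [yevseg]
Order 2 then 1:
  2 Cluster Epenthesis: no change — [yevsig]
  1 Syncope: [yevsig] → [yevsg]
  result: [yevsg]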